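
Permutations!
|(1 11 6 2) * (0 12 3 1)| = 7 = |(0 12 3 1 11 6 2)|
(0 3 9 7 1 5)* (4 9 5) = (0 3 5)(1 4 9 7) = [3, 4, 2, 5, 9, 0, 6, 1, 8, 7]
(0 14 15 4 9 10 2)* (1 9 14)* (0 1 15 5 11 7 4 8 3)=(0 15 8 3)(1 9 10 2)(4 14 5 11 7)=[15, 9, 1, 0, 14, 11, 6, 4, 3, 10, 2, 7, 12, 13, 5, 8]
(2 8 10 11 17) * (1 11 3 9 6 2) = (1 11 17)(2 8 10 3 9 6) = [0, 11, 8, 9, 4, 5, 2, 7, 10, 6, 3, 17, 12, 13, 14, 15, 16, 1]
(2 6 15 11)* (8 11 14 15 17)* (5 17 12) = (2 6 12 5 17 8 11)(14 15) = [0, 1, 6, 3, 4, 17, 12, 7, 11, 9, 10, 2, 5, 13, 15, 14, 16, 8]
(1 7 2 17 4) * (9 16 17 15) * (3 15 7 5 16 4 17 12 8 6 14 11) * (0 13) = (17)(0 13)(1 5 16 12 8 6 14 11 3 15 9 4)(2 7) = [13, 5, 7, 15, 1, 16, 14, 2, 6, 4, 10, 3, 8, 0, 11, 9, 12, 17]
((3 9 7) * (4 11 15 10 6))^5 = (15)(3 7 9)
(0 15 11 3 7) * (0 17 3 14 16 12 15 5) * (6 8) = (0 5)(3 7 17)(6 8)(11 14 16 12 15) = [5, 1, 2, 7, 4, 0, 8, 17, 6, 9, 10, 14, 15, 13, 16, 11, 12, 3]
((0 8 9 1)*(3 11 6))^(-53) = ((0 8 9 1)(3 11 6))^(-53) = (0 1 9 8)(3 11 6)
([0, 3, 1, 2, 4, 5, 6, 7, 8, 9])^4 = (9)(1 3 2)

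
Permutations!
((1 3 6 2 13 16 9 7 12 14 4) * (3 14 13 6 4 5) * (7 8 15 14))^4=((1 7 12 13 16 9 8 15 14 5 3 4)(2 6))^4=(1 16 14)(3 12 8)(4 13 15)(5 7 9)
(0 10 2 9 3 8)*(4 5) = (0 10 2 9 3 8)(4 5) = [10, 1, 9, 8, 5, 4, 6, 7, 0, 3, 2]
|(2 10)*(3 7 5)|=|(2 10)(3 7 5)|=6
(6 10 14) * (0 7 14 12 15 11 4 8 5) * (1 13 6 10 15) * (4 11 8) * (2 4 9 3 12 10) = [7, 13, 4, 12, 9, 0, 15, 14, 5, 3, 10, 11, 1, 6, 2, 8] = (0 7 14 2 4 9 3 12 1 13 6 15 8 5)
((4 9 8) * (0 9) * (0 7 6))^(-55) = (0 6 7 4 8 9)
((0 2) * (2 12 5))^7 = ((0 12 5 2))^7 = (0 2 5 12)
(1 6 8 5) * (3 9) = (1 6 8 5)(3 9) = [0, 6, 2, 9, 4, 1, 8, 7, 5, 3]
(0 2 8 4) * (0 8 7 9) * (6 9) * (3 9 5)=(0 2 7 6 5 3 9)(4 8)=[2, 1, 7, 9, 8, 3, 5, 6, 4, 0]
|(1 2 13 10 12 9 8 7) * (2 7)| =|(1 7)(2 13 10 12 9 8)| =6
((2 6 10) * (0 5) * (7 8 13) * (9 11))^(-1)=(0 5)(2 10 6)(7 13 8)(9 11)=((0 5)(2 6 10)(7 8 13)(9 11))^(-1)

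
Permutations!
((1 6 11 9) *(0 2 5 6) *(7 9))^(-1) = ((0 2 5 6 11 7 9 1))^(-1) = (0 1 9 7 11 6 5 2)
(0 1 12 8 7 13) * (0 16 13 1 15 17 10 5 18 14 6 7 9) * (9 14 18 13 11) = (18)(0 15 17 10 5 13 16 11 9)(1 12 8 14 6 7) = [15, 12, 2, 3, 4, 13, 7, 1, 14, 0, 5, 9, 8, 16, 6, 17, 11, 10, 18]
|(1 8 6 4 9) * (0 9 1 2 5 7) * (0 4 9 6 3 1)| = |(0 6 9 2 5 7 4)(1 8 3)| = 21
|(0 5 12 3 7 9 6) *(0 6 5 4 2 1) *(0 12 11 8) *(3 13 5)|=9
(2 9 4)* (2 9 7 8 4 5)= [0, 1, 7, 3, 9, 2, 6, 8, 4, 5]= (2 7 8 4 9 5)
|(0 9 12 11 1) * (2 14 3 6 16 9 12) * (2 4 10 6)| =|(0 12 11 1)(2 14 3)(4 10 6 16 9)| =60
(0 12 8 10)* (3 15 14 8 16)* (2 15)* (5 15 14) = (0 12 16 3 2 14 8 10)(5 15) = [12, 1, 14, 2, 4, 15, 6, 7, 10, 9, 0, 11, 16, 13, 8, 5, 3]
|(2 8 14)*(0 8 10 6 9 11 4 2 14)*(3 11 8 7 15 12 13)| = 13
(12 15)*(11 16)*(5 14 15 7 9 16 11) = (5 14 15 12 7 9 16) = [0, 1, 2, 3, 4, 14, 6, 9, 8, 16, 10, 11, 7, 13, 15, 12, 5]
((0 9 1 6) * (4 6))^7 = ((0 9 1 4 6))^7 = (0 1 6 9 4)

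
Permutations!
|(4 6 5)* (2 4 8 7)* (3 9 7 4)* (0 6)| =20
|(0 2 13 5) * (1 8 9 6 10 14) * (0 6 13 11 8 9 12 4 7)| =7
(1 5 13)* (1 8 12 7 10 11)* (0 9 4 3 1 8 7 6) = (0 9 4 3 1 5 13 7 10 11 8 12 6) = [9, 5, 2, 1, 3, 13, 0, 10, 12, 4, 11, 8, 6, 7]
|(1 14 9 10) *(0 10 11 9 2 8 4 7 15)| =|(0 10 1 14 2 8 4 7 15)(9 11)| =18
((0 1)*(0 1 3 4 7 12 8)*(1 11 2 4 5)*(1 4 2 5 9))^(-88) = (0 9 11 4 12)(1 5 7 8 3)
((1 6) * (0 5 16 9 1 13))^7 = ((0 5 16 9 1 6 13))^7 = (16)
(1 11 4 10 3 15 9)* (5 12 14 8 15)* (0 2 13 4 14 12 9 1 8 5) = [2, 11, 13, 0, 10, 9, 6, 7, 15, 8, 3, 14, 12, 4, 5, 1] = (0 2 13 4 10 3)(1 11 14 5 9 8 15)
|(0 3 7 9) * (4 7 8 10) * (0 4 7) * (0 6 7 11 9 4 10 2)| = |(0 3 8 2)(4 6 7)(9 10 11)| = 12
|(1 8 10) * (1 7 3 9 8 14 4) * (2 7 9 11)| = 12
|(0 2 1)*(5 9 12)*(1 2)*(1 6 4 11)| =15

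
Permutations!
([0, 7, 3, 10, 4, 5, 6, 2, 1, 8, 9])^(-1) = (1 8 9 10 3 2 7)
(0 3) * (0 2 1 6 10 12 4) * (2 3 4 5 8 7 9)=(0 4)(1 6 10 12 5 8 7 9 2)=[4, 6, 1, 3, 0, 8, 10, 9, 7, 2, 12, 11, 5]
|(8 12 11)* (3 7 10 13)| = |(3 7 10 13)(8 12 11)| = 12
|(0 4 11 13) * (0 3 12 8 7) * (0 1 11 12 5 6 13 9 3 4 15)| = 22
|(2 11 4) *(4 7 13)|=5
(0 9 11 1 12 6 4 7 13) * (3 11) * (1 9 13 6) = (0 13)(1 12)(3 11 9)(4 7 6) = [13, 12, 2, 11, 7, 5, 4, 6, 8, 3, 10, 9, 1, 0]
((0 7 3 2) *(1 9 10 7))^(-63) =(10)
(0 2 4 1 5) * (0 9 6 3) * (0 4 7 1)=(0 2 7 1 5 9 6 3 4)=[2, 5, 7, 4, 0, 9, 3, 1, 8, 6]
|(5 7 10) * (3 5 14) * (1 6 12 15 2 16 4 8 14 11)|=14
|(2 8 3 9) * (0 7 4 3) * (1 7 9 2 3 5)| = 20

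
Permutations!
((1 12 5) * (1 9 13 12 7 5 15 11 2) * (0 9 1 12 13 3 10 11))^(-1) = (0 15 12 2 11 10 3 9)(1 5 7)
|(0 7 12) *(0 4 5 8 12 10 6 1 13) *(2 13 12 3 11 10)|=|(0 7 2 13)(1 12 4 5 8 3 11 10 6)|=36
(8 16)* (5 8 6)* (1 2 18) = (1 2 18)(5 8 16 6) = [0, 2, 18, 3, 4, 8, 5, 7, 16, 9, 10, 11, 12, 13, 14, 15, 6, 17, 1]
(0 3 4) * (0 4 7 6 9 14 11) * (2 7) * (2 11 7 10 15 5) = (0 3 11)(2 10 15 5)(6 9 14 7) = [3, 1, 10, 11, 4, 2, 9, 6, 8, 14, 15, 0, 12, 13, 7, 5]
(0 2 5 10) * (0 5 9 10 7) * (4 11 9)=(0 2 4 11 9 10 5 7)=[2, 1, 4, 3, 11, 7, 6, 0, 8, 10, 5, 9]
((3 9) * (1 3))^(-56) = ((1 3 9))^(-56) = (1 3 9)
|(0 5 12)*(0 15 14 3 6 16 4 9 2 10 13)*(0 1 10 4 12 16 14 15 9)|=21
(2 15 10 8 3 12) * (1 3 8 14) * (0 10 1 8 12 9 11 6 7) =(0 10 14 8 12 2 15 1 3 9 11 6 7) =[10, 3, 15, 9, 4, 5, 7, 0, 12, 11, 14, 6, 2, 13, 8, 1]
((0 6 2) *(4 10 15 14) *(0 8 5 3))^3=(0 8)(2 3)(4 14 15 10)(5 6)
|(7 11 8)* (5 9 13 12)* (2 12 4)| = 6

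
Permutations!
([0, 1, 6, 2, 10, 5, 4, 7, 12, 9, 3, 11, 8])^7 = (2 4 3 6 10)(8 12)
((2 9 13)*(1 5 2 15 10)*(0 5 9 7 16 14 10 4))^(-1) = ((0 5 2 7 16 14 10 1 9 13 15 4))^(-1) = (0 4 15 13 9 1 10 14 16 7 2 5)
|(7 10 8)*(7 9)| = |(7 10 8 9)| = 4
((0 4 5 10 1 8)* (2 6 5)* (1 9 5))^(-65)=((0 4 2 6 1 8)(5 10 9))^(-65)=(0 4 2 6 1 8)(5 10 9)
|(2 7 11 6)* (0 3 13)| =12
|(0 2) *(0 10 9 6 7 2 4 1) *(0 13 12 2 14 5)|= 12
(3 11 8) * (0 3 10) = (0 3 11 8 10) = [3, 1, 2, 11, 4, 5, 6, 7, 10, 9, 0, 8]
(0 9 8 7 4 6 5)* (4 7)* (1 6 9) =[1, 6, 2, 3, 9, 0, 5, 7, 4, 8] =(0 1 6 5)(4 9 8)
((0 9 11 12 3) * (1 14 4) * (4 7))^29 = ((0 9 11 12 3)(1 14 7 4))^29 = (0 3 12 11 9)(1 14 7 4)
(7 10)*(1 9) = [0, 9, 2, 3, 4, 5, 6, 10, 8, 1, 7] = (1 9)(7 10)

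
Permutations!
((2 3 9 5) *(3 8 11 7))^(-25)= ((2 8 11 7 3 9 5))^(-25)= (2 7 5 11 9 8 3)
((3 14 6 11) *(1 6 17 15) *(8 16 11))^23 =(1 3 6 14 8 17 16 15 11)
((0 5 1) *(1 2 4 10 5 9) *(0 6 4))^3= (0 6 5 9 4 2 1 10)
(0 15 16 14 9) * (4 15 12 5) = (0 12 5 4 15 16 14 9) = [12, 1, 2, 3, 15, 4, 6, 7, 8, 0, 10, 11, 5, 13, 9, 16, 14]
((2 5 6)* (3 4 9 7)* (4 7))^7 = (2 5 6)(3 7)(4 9)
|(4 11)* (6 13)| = 2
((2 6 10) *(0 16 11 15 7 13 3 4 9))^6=((0 16 11 15 7 13 3 4 9)(2 6 10))^6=(0 3 15)(4 7 16)(9 13 11)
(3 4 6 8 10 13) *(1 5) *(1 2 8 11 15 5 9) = (1 9)(2 8 10 13 3 4 6 11 15 5) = [0, 9, 8, 4, 6, 2, 11, 7, 10, 1, 13, 15, 12, 3, 14, 5]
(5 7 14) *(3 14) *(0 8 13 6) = (0 8 13 6)(3 14 5 7) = [8, 1, 2, 14, 4, 7, 0, 3, 13, 9, 10, 11, 12, 6, 5]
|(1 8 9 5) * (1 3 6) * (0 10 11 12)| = |(0 10 11 12)(1 8 9 5 3 6)| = 12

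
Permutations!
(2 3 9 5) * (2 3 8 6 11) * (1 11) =(1 11 2 8 6)(3 9 5) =[0, 11, 8, 9, 4, 3, 1, 7, 6, 5, 10, 2]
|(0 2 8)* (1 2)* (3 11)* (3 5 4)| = |(0 1 2 8)(3 11 5 4)| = 4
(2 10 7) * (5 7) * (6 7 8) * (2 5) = (2 10)(5 8 6 7) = [0, 1, 10, 3, 4, 8, 7, 5, 6, 9, 2]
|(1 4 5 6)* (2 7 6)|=|(1 4 5 2 7 6)|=6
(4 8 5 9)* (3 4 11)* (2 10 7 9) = (2 10 7 9 11 3 4 8 5) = [0, 1, 10, 4, 8, 2, 6, 9, 5, 11, 7, 3]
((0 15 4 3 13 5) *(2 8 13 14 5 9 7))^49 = (0 15 4 3 14 5)(2 7 9 13 8)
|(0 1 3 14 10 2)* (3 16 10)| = 10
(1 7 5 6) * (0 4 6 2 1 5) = (0 4 6 5 2 1 7) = [4, 7, 1, 3, 6, 2, 5, 0]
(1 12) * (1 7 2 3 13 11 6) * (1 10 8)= (1 12 7 2 3 13 11 6 10 8)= [0, 12, 3, 13, 4, 5, 10, 2, 1, 9, 8, 6, 7, 11]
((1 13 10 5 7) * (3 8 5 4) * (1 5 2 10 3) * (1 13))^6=(13)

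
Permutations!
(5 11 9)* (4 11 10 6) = (4 11 9 5 10 6) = [0, 1, 2, 3, 11, 10, 4, 7, 8, 5, 6, 9]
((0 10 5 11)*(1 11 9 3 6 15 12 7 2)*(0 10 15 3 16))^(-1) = ((0 15 12 7 2 1 11 10 5 9 16)(3 6))^(-1) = (0 16 9 5 10 11 1 2 7 12 15)(3 6)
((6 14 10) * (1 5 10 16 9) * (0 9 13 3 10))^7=(0 5 1 9)(3 10 6 14 16 13)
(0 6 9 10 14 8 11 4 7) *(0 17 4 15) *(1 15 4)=(0 6 9 10 14 8 11 4 7 17 1 15)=[6, 15, 2, 3, 7, 5, 9, 17, 11, 10, 14, 4, 12, 13, 8, 0, 16, 1]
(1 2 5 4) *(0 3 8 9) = [3, 2, 5, 8, 1, 4, 6, 7, 9, 0] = (0 3 8 9)(1 2 5 4)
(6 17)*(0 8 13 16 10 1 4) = [8, 4, 2, 3, 0, 5, 17, 7, 13, 9, 1, 11, 12, 16, 14, 15, 10, 6] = (0 8 13 16 10 1 4)(6 17)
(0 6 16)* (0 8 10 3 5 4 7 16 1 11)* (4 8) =(0 6 1 11)(3 5 8 10)(4 7 16) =[6, 11, 2, 5, 7, 8, 1, 16, 10, 9, 3, 0, 12, 13, 14, 15, 4]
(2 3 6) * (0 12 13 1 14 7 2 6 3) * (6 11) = [12, 14, 0, 3, 4, 5, 11, 2, 8, 9, 10, 6, 13, 1, 7] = (0 12 13 1 14 7 2)(6 11)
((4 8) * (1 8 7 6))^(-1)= (1 6 7 4 8)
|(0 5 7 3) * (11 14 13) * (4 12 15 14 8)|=28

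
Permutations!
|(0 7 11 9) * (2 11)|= 5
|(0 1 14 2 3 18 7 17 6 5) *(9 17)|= 11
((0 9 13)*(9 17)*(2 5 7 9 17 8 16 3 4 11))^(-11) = ((17)(0 8 16 3 4 11 2 5 7 9 13))^(-11) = (17)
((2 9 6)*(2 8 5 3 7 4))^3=((2 9 6 8 5 3 7 4))^3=(2 8 7 9 5 4 6 3)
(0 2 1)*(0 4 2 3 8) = (0 3 8)(1 4 2) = [3, 4, 1, 8, 2, 5, 6, 7, 0]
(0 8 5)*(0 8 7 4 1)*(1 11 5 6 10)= [7, 0, 2, 3, 11, 8, 10, 4, 6, 9, 1, 5]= (0 7 4 11 5 8 6 10 1)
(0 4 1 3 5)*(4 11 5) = (0 11 5)(1 3 4) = [11, 3, 2, 4, 1, 0, 6, 7, 8, 9, 10, 5]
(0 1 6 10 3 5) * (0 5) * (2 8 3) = (0 1 6 10 2 8 3) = [1, 6, 8, 0, 4, 5, 10, 7, 3, 9, 2]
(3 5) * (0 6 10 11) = (0 6 10 11)(3 5) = [6, 1, 2, 5, 4, 3, 10, 7, 8, 9, 11, 0]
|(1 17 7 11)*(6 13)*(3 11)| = 10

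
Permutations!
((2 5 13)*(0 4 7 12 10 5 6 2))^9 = (0 7 10 13 4 12 5)(2 6) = ((0 4 7 12 10 5 13)(2 6))^9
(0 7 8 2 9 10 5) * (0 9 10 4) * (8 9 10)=(0 7 9 4)(2 8)(5 10)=[7, 1, 8, 3, 0, 10, 6, 9, 2, 4, 5]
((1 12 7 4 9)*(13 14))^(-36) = (14)(1 9 4 7 12)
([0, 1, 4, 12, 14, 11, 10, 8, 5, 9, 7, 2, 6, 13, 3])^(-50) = [0, 1, 6, 8, 10, 3, 11, 4, 14, 9, 2, 12, 5, 13, 7]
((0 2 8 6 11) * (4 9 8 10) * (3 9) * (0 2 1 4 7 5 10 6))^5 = (0 8 9 3 4 1)(2 11 6)(5 7 10)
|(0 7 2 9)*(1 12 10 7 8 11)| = |(0 8 11 1 12 10 7 2 9)| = 9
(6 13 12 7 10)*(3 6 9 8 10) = (3 6 13 12 7)(8 10 9) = [0, 1, 2, 6, 4, 5, 13, 3, 10, 8, 9, 11, 7, 12]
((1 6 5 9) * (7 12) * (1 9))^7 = ((1 6 5)(7 12))^7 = (1 6 5)(7 12)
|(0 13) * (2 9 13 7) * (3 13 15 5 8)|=|(0 7 2 9 15 5 8 3 13)|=9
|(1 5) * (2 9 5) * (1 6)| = |(1 2 9 5 6)| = 5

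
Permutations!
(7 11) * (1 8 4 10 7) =(1 8 4 10 7 11) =[0, 8, 2, 3, 10, 5, 6, 11, 4, 9, 7, 1]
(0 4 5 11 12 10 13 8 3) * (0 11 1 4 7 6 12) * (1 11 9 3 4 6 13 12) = (0 7 13 8 4 5 11)(1 6)(3 9)(10 12) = [7, 6, 2, 9, 5, 11, 1, 13, 4, 3, 12, 0, 10, 8]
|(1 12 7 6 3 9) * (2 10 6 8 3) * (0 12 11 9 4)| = |(0 12 7 8 3 4)(1 11 9)(2 10 6)| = 6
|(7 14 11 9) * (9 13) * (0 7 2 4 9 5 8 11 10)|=|(0 7 14 10)(2 4 9)(5 8 11 13)|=12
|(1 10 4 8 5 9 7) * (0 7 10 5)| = |(0 7 1 5 9 10 4 8)| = 8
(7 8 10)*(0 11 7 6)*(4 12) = (0 11 7 8 10 6)(4 12) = [11, 1, 2, 3, 12, 5, 0, 8, 10, 9, 6, 7, 4]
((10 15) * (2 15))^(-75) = ((2 15 10))^(-75) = (15)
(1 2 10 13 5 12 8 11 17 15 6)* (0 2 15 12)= (0 2 10 13 5)(1 15 6)(8 11 17 12)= [2, 15, 10, 3, 4, 0, 1, 7, 11, 9, 13, 17, 8, 5, 14, 6, 16, 12]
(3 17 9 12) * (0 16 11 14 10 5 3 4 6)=[16, 1, 2, 17, 6, 3, 0, 7, 8, 12, 5, 14, 4, 13, 10, 15, 11, 9]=(0 16 11 14 10 5 3 17 9 12 4 6)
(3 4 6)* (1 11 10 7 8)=[0, 11, 2, 4, 6, 5, 3, 8, 1, 9, 7, 10]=(1 11 10 7 8)(3 4 6)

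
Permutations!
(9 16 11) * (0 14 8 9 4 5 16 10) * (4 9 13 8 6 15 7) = (0 14 6 15 7 4 5 16 11 9 10)(8 13) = [14, 1, 2, 3, 5, 16, 15, 4, 13, 10, 0, 9, 12, 8, 6, 7, 11]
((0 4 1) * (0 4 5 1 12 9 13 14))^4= (0 12)(1 13)(4 14)(5 9)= ((0 5 1 4 12 9 13 14))^4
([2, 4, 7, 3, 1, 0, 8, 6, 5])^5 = (0 5 8 6 7 2)(1 4)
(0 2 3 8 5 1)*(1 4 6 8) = (0 2 3 1)(4 6 8 5) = [2, 0, 3, 1, 6, 4, 8, 7, 5]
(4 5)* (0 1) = (0 1)(4 5) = [1, 0, 2, 3, 5, 4]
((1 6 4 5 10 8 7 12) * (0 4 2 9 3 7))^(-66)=(0 8 10 5 4)(1 3 6 7 2 12 9)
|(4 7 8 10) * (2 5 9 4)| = |(2 5 9 4 7 8 10)| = 7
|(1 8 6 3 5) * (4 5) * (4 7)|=7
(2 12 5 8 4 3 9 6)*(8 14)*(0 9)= (0 9 6 2 12 5 14 8 4 3)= [9, 1, 12, 0, 3, 14, 2, 7, 4, 6, 10, 11, 5, 13, 8]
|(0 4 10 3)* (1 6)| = |(0 4 10 3)(1 6)| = 4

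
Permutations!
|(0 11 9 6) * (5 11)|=5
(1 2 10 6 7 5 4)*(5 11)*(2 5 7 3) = [0, 5, 10, 2, 1, 4, 3, 11, 8, 9, 6, 7] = (1 5 4)(2 10 6 3)(7 11)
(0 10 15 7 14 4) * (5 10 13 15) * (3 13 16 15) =(0 16 15 7 14 4)(3 13)(5 10) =[16, 1, 2, 13, 0, 10, 6, 14, 8, 9, 5, 11, 12, 3, 4, 7, 15]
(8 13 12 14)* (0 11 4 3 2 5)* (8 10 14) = [11, 1, 5, 2, 3, 0, 6, 7, 13, 9, 14, 4, 8, 12, 10] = (0 11 4 3 2 5)(8 13 12)(10 14)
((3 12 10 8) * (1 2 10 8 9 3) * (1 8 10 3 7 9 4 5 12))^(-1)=(1 3 2)(4 10 12 5)(7 9)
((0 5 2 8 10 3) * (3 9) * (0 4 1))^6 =(0 3 8)(1 9 2)(4 10 5)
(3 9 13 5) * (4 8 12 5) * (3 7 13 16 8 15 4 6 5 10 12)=(3 9 16 8)(4 15)(5 7 13 6)(10 12)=[0, 1, 2, 9, 15, 7, 5, 13, 3, 16, 12, 11, 10, 6, 14, 4, 8]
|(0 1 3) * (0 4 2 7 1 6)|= |(0 6)(1 3 4 2 7)|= 10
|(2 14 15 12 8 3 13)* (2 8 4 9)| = 6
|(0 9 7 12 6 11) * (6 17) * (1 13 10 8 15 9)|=12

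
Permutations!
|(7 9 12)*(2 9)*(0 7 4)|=|(0 7 2 9 12 4)|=6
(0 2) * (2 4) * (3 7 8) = (0 4 2)(3 7 8) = [4, 1, 0, 7, 2, 5, 6, 8, 3]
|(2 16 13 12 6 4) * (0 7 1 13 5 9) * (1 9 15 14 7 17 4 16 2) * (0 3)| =14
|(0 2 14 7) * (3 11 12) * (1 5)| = 12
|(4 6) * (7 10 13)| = |(4 6)(7 10 13)| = 6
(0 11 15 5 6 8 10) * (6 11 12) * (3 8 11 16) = (0 12 6 11 15 5 16 3 8 10) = [12, 1, 2, 8, 4, 16, 11, 7, 10, 9, 0, 15, 6, 13, 14, 5, 3]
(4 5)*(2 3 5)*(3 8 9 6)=(2 8 9 6 3 5 4)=[0, 1, 8, 5, 2, 4, 3, 7, 9, 6]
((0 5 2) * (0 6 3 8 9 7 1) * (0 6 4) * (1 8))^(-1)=(0 4 2 5)(1 3 6)(7 9 8)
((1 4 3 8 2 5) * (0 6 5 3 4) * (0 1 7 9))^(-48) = ((0 6 5 7 9)(2 3 8))^(-48) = (0 5 9 6 7)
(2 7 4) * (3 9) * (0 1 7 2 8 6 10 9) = (0 1 7 4 8 6 10 9 3) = [1, 7, 2, 0, 8, 5, 10, 4, 6, 3, 9]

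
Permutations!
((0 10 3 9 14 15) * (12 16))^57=((0 10 3 9 14 15)(12 16))^57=(0 9)(3 15)(10 14)(12 16)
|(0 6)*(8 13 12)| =6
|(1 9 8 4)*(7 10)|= 4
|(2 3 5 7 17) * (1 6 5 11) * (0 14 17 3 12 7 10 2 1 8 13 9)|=|(0 14 17 1 6 5 10 2 12 7 3 11 8 13 9)|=15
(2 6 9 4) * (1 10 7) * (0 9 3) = (0 9 4 2 6 3)(1 10 7) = [9, 10, 6, 0, 2, 5, 3, 1, 8, 4, 7]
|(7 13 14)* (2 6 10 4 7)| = |(2 6 10 4 7 13 14)| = 7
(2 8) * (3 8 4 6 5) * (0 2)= [2, 1, 4, 8, 6, 3, 5, 7, 0]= (0 2 4 6 5 3 8)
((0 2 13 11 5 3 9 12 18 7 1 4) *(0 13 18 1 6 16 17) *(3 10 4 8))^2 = ((0 2 18 7 6 16 17)(1 8 3 9 12)(4 13 11 5 10))^2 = (0 18 6 17 2 7 16)(1 3 12 8 9)(4 11 10 13 5)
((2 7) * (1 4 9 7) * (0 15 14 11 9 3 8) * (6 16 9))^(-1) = (0 8 3 4 1 2 7 9 16 6 11 14 15)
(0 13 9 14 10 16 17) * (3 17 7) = (0 13 9 14 10 16 7 3 17) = [13, 1, 2, 17, 4, 5, 6, 3, 8, 14, 16, 11, 12, 9, 10, 15, 7, 0]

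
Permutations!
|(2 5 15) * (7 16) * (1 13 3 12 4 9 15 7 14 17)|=|(1 13 3 12 4 9 15 2 5 7 16 14 17)|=13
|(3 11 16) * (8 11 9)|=5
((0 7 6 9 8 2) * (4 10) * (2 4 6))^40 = (10)(0 7 2)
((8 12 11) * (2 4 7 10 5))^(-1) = (2 5 10 7 4)(8 11 12)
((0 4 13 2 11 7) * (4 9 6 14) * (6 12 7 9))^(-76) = (0 13 12 14 11)(2 7 4 9 6)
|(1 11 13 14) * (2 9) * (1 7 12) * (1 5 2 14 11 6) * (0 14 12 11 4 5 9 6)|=10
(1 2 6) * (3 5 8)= [0, 2, 6, 5, 4, 8, 1, 7, 3]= (1 2 6)(3 5 8)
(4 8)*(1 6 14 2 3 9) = (1 6 14 2 3 9)(4 8) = [0, 6, 3, 9, 8, 5, 14, 7, 4, 1, 10, 11, 12, 13, 2]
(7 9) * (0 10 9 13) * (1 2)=(0 10 9 7 13)(1 2)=[10, 2, 1, 3, 4, 5, 6, 13, 8, 7, 9, 11, 12, 0]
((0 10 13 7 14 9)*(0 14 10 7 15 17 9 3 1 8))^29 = (0 14 13 8 9 10 1 17 7 3 15)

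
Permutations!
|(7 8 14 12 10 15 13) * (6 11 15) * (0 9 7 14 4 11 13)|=35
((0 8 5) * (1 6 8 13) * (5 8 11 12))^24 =(0 6 5 1 12 13 11)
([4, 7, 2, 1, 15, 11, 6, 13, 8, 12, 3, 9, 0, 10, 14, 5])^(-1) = [12, 3, 2, 10, 0, 15, 6, 1, 8, 11, 13, 5, 9, 7, 14, 4]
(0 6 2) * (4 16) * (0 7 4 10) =(0 6 2 7 4 16 10) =[6, 1, 7, 3, 16, 5, 2, 4, 8, 9, 0, 11, 12, 13, 14, 15, 10]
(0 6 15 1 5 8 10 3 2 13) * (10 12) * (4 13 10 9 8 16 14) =[6, 5, 10, 2, 13, 16, 15, 7, 12, 8, 3, 11, 9, 0, 4, 1, 14] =(0 6 15 1 5 16 14 4 13)(2 10 3)(8 12 9)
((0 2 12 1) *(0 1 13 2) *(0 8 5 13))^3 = (0 13)(2 8)(5 12)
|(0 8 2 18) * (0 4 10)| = 6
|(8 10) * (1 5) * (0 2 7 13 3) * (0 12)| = 6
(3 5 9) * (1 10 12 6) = (1 10 12 6)(3 5 9) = [0, 10, 2, 5, 4, 9, 1, 7, 8, 3, 12, 11, 6]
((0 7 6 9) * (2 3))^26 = ((0 7 6 9)(2 3))^26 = (0 6)(7 9)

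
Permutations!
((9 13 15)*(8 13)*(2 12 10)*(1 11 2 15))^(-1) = (1 13 8 9 15 10 12 2 11)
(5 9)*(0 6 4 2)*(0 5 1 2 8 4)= (0 6)(1 2 5 9)(4 8)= [6, 2, 5, 3, 8, 9, 0, 7, 4, 1]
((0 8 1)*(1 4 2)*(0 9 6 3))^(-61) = (0 2 6 8 1 3 4 9)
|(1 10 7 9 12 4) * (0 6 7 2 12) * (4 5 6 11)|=|(0 11 4 1 10 2 12 5 6 7 9)|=11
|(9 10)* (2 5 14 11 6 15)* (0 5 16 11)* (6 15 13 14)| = 20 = |(0 5 6 13 14)(2 16 11 15)(9 10)|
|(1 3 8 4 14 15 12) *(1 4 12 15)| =6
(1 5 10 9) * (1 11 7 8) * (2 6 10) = (1 5 2 6 10 9 11 7 8) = [0, 5, 6, 3, 4, 2, 10, 8, 1, 11, 9, 7]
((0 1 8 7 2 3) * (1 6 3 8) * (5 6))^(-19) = ((0 5 6 3)(2 8 7))^(-19) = (0 5 6 3)(2 7 8)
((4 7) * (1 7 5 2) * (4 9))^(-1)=((1 7 9 4 5 2))^(-1)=(1 2 5 4 9 7)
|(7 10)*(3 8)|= 2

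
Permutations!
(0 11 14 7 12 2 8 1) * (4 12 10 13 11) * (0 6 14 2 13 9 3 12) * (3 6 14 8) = (0 4)(1 14 7 10 9 6 8)(2 3 12 13 11) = [4, 14, 3, 12, 0, 5, 8, 10, 1, 6, 9, 2, 13, 11, 7]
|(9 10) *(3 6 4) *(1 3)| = 4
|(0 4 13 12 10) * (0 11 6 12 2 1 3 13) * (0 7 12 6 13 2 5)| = |(0 4 7 12 10 11 13 5)(1 3 2)| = 24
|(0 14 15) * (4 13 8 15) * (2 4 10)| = |(0 14 10 2 4 13 8 15)| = 8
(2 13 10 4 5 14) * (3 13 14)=(2 14)(3 13 10 4 5)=[0, 1, 14, 13, 5, 3, 6, 7, 8, 9, 4, 11, 12, 10, 2]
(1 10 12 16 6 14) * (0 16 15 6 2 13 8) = (0 16 2 13 8)(1 10 12 15 6 14) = [16, 10, 13, 3, 4, 5, 14, 7, 0, 9, 12, 11, 15, 8, 1, 6, 2]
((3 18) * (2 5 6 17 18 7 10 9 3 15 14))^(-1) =((2 5 6 17 18 15 14)(3 7 10 9))^(-1) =(2 14 15 18 17 6 5)(3 9 10 7)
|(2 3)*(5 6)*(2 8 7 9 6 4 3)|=|(3 8 7 9 6 5 4)|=7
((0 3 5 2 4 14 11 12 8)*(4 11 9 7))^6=(0 8 12 11 2 5 3)(4 9)(7 14)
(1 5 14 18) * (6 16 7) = (1 5 14 18)(6 16 7) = [0, 5, 2, 3, 4, 14, 16, 6, 8, 9, 10, 11, 12, 13, 18, 15, 7, 17, 1]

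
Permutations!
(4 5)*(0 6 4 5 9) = (0 6 4 9) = [6, 1, 2, 3, 9, 5, 4, 7, 8, 0]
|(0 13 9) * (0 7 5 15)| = |(0 13 9 7 5 15)| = 6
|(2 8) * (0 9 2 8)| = |(0 9 2)| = 3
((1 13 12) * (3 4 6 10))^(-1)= (1 12 13)(3 10 6 4)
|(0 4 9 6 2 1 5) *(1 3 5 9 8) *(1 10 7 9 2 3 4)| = 11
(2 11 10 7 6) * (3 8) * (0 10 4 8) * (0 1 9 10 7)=(0 7 6 2 11 4 8 3 1 9 10)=[7, 9, 11, 1, 8, 5, 2, 6, 3, 10, 0, 4]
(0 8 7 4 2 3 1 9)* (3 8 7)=(0 7 4 2 8 3 1 9)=[7, 9, 8, 1, 2, 5, 6, 4, 3, 0]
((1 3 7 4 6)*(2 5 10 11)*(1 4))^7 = (1 3 7)(2 11 10 5)(4 6)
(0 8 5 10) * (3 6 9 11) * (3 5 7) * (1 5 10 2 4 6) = (0 8 7 3 1 5 2 4 6 9 11 10) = [8, 5, 4, 1, 6, 2, 9, 3, 7, 11, 0, 10]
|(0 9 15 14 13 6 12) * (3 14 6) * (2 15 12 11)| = |(0 9 12)(2 15 6 11)(3 14 13)| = 12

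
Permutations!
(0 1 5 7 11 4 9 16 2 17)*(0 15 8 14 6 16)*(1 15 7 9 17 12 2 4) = (0 15 8 14 6 16 4 17 7 11 1 5 9)(2 12) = [15, 5, 12, 3, 17, 9, 16, 11, 14, 0, 10, 1, 2, 13, 6, 8, 4, 7]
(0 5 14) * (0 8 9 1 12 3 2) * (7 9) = [5, 12, 0, 2, 4, 14, 6, 9, 7, 1, 10, 11, 3, 13, 8] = (0 5 14 8 7 9 1 12 3 2)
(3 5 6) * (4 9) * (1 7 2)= (1 7 2)(3 5 6)(4 9)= [0, 7, 1, 5, 9, 6, 3, 2, 8, 4]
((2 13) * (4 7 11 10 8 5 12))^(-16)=((2 13)(4 7 11 10 8 5 12))^(-16)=(13)(4 5 10 7 12 8 11)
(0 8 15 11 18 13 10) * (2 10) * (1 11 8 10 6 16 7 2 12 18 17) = [10, 11, 6, 3, 4, 5, 16, 2, 15, 9, 0, 17, 18, 12, 14, 8, 7, 1, 13] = (0 10)(1 11 17)(2 6 16 7)(8 15)(12 18 13)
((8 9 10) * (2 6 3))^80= (2 3 6)(8 10 9)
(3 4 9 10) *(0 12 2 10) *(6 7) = (0 12 2 10 3 4 9)(6 7) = [12, 1, 10, 4, 9, 5, 7, 6, 8, 0, 3, 11, 2]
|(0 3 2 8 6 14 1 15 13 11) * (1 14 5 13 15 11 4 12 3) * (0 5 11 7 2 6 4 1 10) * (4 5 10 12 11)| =42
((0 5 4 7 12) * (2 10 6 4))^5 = ((0 5 2 10 6 4 7 12))^5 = (0 4 2 12 6 5 7 10)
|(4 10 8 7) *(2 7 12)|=|(2 7 4 10 8 12)|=6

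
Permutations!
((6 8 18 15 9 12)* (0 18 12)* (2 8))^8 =(18)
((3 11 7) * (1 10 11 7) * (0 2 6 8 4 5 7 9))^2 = ((0 2 6 8 4 5 7 3 9)(1 10 11))^2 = (0 6 4 7 9 2 8 5 3)(1 11 10)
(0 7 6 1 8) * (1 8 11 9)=[7, 11, 2, 3, 4, 5, 8, 6, 0, 1, 10, 9]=(0 7 6 8)(1 11 9)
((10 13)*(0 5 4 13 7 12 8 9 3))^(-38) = ((0 5 4 13 10 7 12 8 9 3))^(-38) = (0 4 10 12 9)(3 5 13 7 8)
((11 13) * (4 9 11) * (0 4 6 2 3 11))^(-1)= ((0 4 9)(2 3 11 13 6))^(-1)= (0 9 4)(2 6 13 11 3)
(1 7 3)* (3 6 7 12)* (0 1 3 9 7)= (0 1 12 9 7 6)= [1, 12, 2, 3, 4, 5, 0, 6, 8, 7, 10, 11, 9]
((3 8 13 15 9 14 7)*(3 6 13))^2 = (6 15 14)(7 13 9)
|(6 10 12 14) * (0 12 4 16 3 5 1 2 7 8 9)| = 14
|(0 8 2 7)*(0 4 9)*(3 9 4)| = |(0 8 2 7 3 9)| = 6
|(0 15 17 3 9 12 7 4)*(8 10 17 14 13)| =|(0 15 14 13 8 10 17 3 9 12 7 4)| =12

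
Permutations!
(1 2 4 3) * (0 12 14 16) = (0 12 14 16)(1 2 4 3) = [12, 2, 4, 1, 3, 5, 6, 7, 8, 9, 10, 11, 14, 13, 16, 15, 0]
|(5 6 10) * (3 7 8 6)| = |(3 7 8 6 10 5)| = 6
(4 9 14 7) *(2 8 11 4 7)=[0, 1, 8, 3, 9, 5, 6, 7, 11, 14, 10, 4, 12, 13, 2]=(2 8 11 4 9 14)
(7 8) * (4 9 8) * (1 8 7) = [0, 8, 2, 3, 9, 5, 6, 4, 1, 7] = (1 8)(4 9 7)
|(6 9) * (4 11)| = 2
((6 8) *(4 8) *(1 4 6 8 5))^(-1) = ((8)(1 4 5))^(-1) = (8)(1 5 4)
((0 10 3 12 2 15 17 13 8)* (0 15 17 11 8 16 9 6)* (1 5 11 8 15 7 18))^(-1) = ((0 10 3 12 2 17 13 16 9 6)(1 5 11 15 8 7 18))^(-1) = (0 6 9 16 13 17 2 12 3 10)(1 18 7 8 15 11 5)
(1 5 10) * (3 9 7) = (1 5 10)(3 9 7) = [0, 5, 2, 9, 4, 10, 6, 3, 8, 7, 1]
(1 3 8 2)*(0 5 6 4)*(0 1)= (0 5 6 4 1 3 8 2)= [5, 3, 0, 8, 1, 6, 4, 7, 2]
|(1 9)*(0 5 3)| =6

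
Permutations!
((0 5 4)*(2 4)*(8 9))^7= (0 4 2 5)(8 9)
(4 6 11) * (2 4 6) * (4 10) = (2 10 4)(6 11) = [0, 1, 10, 3, 2, 5, 11, 7, 8, 9, 4, 6]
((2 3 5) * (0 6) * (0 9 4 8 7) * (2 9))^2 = (0 2 5 4 7 6 3 9 8)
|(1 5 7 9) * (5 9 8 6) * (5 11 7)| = 4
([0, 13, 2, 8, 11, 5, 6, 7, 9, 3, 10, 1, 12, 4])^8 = [0, 1, 2, 9, 4, 5, 6, 7, 3, 8, 10, 11, 12, 13]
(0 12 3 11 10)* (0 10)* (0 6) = [12, 1, 2, 11, 4, 5, 0, 7, 8, 9, 10, 6, 3] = (0 12 3 11 6)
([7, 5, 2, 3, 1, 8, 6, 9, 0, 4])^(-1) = [8, 4, 2, 3, 9, 1, 6, 0, 5, 7]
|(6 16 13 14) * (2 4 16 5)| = |(2 4 16 13 14 6 5)| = 7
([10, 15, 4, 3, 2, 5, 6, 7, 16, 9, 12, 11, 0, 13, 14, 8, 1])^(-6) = [0, 8, 2, 3, 4, 5, 6, 7, 1, 9, 10, 11, 12, 13, 14, 16, 15]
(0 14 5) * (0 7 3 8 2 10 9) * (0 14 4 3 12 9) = (0 4 3 8 2 10)(5 7 12 9 14) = [4, 1, 10, 8, 3, 7, 6, 12, 2, 14, 0, 11, 9, 13, 5]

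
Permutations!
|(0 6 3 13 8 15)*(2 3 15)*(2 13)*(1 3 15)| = |(0 6 1 3 2 15)(8 13)| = 6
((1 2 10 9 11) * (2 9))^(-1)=(1 11 9)(2 10)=((1 9 11)(2 10))^(-1)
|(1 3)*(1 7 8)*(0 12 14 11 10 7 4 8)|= |(0 12 14 11 10 7)(1 3 4 8)|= 12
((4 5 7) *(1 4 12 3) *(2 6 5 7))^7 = ((1 4 7 12 3)(2 6 5))^7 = (1 7 3 4 12)(2 6 5)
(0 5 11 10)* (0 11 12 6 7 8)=(0 5 12 6 7 8)(10 11)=[5, 1, 2, 3, 4, 12, 7, 8, 0, 9, 11, 10, 6]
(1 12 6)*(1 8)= [0, 12, 2, 3, 4, 5, 8, 7, 1, 9, 10, 11, 6]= (1 12 6 8)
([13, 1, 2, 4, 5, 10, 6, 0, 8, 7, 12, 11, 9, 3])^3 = (0 4 12)(3 10 7)(5 9 13)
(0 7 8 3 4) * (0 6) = [7, 1, 2, 4, 6, 5, 0, 8, 3] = (0 7 8 3 4 6)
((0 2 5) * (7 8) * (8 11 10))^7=((0 2 5)(7 11 10 8))^7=(0 2 5)(7 8 10 11)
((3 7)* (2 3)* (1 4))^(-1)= (1 4)(2 7 3)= ((1 4)(2 3 7))^(-1)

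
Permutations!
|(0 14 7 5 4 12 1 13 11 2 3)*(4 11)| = |(0 14 7 5 11 2 3)(1 13 4 12)| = 28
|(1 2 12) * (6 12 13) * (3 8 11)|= |(1 2 13 6 12)(3 8 11)|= 15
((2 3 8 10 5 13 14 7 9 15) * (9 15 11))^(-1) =((2 3 8 10 5 13 14 7 15)(9 11))^(-1) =(2 15 7 14 13 5 10 8 3)(9 11)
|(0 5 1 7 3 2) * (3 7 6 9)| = |(0 5 1 6 9 3 2)| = 7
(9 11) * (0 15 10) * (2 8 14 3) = (0 15 10)(2 8 14 3)(9 11) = [15, 1, 8, 2, 4, 5, 6, 7, 14, 11, 0, 9, 12, 13, 3, 10]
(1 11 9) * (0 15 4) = [15, 11, 2, 3, 0, 5, 6, 7, 8, 1, 10, 9, 12, 13, 14, 4] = (0 15 4)(1 11 9)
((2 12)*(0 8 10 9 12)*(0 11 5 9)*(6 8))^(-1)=((0 6 8 10)(2 11 5 9 12))^(-1)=(0 10 8 6)(2 12 9 5 11)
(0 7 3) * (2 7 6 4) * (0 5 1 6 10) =[10, 6, 7, 5, 2, 1, 4, 3, 8, 9, 0] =(0 10)(1 6 4 2 7 3 5)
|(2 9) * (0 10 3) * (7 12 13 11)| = |(0 10 3)(2 9)(7 12 13 11)| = 12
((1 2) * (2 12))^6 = (12)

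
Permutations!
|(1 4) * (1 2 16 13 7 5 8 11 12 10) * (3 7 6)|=13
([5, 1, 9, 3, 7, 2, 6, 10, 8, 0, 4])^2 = (0 2)(4 10 7)(5 9)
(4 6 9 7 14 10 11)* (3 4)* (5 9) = (3 4 6 5 9 7 14 10 11) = [0, 1, 2, 4, 6, 9, 5, 14, 8, 7, 11, 3, 12, 13, 10]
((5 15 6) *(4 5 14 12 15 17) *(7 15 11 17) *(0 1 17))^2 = (0 17 5 15 14 11 1 4 7 6 12)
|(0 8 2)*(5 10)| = 6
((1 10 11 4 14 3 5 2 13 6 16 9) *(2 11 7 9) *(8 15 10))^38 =(1 15 7)(2 6)(3 4 5 14 11)(8 10 9)(13 16) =((1 8 15 10 7 9)(2 13 6 16)(3 5 11 4 14))^38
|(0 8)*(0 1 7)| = 4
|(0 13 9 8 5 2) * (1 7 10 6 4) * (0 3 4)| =|(0 13 9 8 5 2 3 4 1 7 10 6)| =12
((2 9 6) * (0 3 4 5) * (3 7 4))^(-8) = ((0 7 4 5)(2 9 6))^(-8) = (2 9 6)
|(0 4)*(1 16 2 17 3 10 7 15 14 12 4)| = 12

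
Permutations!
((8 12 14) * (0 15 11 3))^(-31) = (0 15 11 3)(8 14 12)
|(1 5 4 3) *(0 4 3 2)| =3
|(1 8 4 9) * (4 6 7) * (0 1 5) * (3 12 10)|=24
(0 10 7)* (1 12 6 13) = (0 10 7)(1 12 6 13) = [10, 12, 2, 3, 4, 5, 13, 0, 8, 9, 7, 11, 6, 1]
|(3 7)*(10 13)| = |(3 7)(10 13)| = 2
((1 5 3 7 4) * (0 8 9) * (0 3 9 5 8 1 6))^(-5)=((0 1 8 5 9 3 7 4 6))^(-5)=(0 9 6 5 4 8 7 1 3)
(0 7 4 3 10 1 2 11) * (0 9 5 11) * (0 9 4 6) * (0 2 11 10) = (0 7 6 2 9 5 10 1 11 4 3) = [7, 11, 9, 0, 3, 10, 2, 6, 8, 5, 1, 4]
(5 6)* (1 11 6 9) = [0, 11, 2, 3, 4, 9, 5, 7, 8, 1, 10, 6] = (1 11 6 5 9)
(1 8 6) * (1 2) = [0, 8, 1, 3, 4, 5, 2, 7, 6] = (1 8 6 2)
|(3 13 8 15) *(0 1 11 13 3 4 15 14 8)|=4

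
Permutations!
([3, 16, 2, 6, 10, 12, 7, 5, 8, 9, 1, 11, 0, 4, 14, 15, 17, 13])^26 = (0 6 5)(1 17 4)(3 7 12)(10 16 13)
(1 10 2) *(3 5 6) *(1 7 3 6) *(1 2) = (1 10)(2 7 3 5) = [0, 10, 7, 5, 4, 2, 6, 3, 8, 9, 1]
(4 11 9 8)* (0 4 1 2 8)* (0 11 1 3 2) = (0 4 1)(2 8 3)(9 11) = [4, 0, 8, 2, 1, 5, 6, 7, 3, 11, 10, 9]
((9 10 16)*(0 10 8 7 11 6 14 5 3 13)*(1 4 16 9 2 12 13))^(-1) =(0 13 12 2 16 4 1 3 5 14 6 11 7 8 9 10) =((0 10 9 8 7 11 6 14 5 3 1 4 16 2 12 13))^(-1)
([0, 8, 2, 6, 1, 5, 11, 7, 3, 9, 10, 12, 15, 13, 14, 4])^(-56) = (15)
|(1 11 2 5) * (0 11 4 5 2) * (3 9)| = 6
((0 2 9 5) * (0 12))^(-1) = ((0 2 9 5 12))^(-1) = (0 12 5 9 2)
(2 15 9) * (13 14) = (2 15 9)(13 14) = [0, 1, 15, 3, 4, 5, 6, 7, 8, 2, 10, 11, 12, 14, 13, 9]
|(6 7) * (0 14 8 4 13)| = |(0 14 8 4 13)(6 7)| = 10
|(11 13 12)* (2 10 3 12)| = |(2 10 3 12 11 13)| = 6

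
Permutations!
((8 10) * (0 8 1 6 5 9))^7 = (10) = ((0 8 10 1 6 5 9))^7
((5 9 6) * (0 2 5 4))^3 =(0 9)(2 6)(4 5)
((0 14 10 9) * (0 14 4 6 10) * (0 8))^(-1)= (0 8 14 9 10 6 4)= ((0 4 6 10 9 14 8))^(-1)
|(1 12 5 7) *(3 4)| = |(1 12 5 7)(3 4)| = 4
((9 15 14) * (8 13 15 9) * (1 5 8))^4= ((1 5 8 13 15 14))^4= (1 15 8)(5 14 13)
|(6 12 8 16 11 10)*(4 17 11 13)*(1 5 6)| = |(1 5 6 12 8 16 13 4 17 11 10)| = 11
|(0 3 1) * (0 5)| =4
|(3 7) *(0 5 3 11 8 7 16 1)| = 15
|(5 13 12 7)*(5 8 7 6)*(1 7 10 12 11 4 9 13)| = |(1 7 8 10 12 6 5)(4 9 13 11)| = 28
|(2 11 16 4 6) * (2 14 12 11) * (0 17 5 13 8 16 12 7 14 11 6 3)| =|(0 17 5 13 8 16 4 3)(6 11 12)(7 14)| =24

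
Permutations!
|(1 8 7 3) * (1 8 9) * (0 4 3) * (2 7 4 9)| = 15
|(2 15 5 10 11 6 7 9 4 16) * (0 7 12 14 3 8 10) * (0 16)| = 28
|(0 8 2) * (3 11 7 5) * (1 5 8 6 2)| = 6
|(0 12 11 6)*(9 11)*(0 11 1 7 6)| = |(0 12 9 1 7 6 11)| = 7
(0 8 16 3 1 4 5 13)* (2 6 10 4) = (0 8 16 3 1 2 6 10 4 5 13) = [8, 2, 6, 1, 5, 13, 10, 7, 16, 9, 4, 11, 12, 0, 14, 15, 3]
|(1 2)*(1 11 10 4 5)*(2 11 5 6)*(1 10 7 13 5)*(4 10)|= |(1 11 7 13 5 4 6 2)|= 8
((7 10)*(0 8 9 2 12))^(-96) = (0 12 2 9 8)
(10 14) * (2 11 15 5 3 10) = (2 11 15 5 3 10 14) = [0, 1, 11, 10, 4, 3, 6, 7, 8, 9, 14, 15, 12, 13, 2, 5]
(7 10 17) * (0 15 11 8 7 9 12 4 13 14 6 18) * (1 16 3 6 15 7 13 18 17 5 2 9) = (0 7 10 5 2 9 12 4 18)(1 16 3 6 17)(8 13 14 15 11) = [7, 16, 9, 6, 18, 2, 17, 10, 13, 12, 5, 8, 4, 14, 15, 11, 3, 1, 0]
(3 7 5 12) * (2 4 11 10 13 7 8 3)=(2 4 11 10 13 7 5 12)(3 8)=[0, 1, 4, 8, 11, 12, 6, 5, 3, 9, 13, 10, 2, 7]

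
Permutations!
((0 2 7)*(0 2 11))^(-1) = (0 11)(2 7)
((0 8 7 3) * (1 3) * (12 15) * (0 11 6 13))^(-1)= ((0 8 7 1 3 11 6 13)(12 15))^(-1)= (0 13 6 11 3 1 7 8)(12 15)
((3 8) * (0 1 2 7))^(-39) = (0 1 2 7)(3 8)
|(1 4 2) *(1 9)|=4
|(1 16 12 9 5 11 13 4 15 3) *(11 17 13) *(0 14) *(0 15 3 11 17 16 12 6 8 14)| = |(1 12 9 5 16 6 8 14 15 11 17 13 4 3)| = 14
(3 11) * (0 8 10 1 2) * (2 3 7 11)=(0 8 10 1 3 2)(7 11)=[8, 3, 0, 2, 4, 5, 6, 11, 10, 9, 1, 7]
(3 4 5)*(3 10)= (3 4 5 10)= [0, 1, 2, 4, 5, 10, 6, 7, 8, 9, 3]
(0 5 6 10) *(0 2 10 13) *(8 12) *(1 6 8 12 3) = (0 5 8 3 1 6 13)(2 10) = [5, 6, 10, 1, 4, 8, 13, 7, 3, 9, 2, 11, 12, 0]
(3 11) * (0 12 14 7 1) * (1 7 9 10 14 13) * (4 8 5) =(0 12 13 1)(3 11)(4 8 5)(9 10 14) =[12, 0, 2, 11, 8, 4, 6, 7, 5, 10, 14, 3, 13, 1, 9]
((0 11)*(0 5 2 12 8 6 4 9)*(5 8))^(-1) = (0 9 4 6 8 11)(2 5 12)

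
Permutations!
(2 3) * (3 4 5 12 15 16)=(2 4 5 12 15 16 3)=[0, 1, 4, 2, 5, 12, 6, 7, 8, 9, 10, 11, 15, 13, 14, 16, 3]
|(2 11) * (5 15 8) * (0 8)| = 4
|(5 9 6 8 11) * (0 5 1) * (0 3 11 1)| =|(0 5 9 6 8 1 3 11)| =8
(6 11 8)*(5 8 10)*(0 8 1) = (0 8 6 11 10 5 1) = [8, 0, 2, 3, 4, 1, 11, 7, 6, 9, 5, 10]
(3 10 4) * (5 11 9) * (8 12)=(3 10 4)(5 11 9)(8 12)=[0, 1, 2, 10, 3, 11, 6, 7, 12, 5, 4, 9, 8]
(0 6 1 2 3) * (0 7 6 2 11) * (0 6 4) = (0 2 3 7 4)(1 11 6) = [2, 11, 3, 7, 0, 5, 1, 4, 8, 9, 10, 6]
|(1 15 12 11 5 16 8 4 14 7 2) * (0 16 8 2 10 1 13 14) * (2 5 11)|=40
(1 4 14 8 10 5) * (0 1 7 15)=[1, 4, 2, 3, 14, 7, 6, 15, 10, 9, 5, 11, 12, 13, 8, 0]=(0 1 4 14 8 10 5 7 15)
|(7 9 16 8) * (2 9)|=5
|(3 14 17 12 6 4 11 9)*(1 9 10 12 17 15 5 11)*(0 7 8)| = 33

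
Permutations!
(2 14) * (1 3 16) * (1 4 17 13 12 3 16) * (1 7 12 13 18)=(1 16 4 17 18)(2 14)(3 7 12)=[0, 16, 14, 7, 17, 5, 6, 12, 8, 9, 10, 11, 3, 13, 2, 15, 4, 18, 1]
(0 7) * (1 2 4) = (0 7)(1 2 4) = [7, 2, 4, 3, 1, 5, 6, 0]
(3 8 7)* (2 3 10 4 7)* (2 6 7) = (2 3 8 6 7 10 4) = [0, 1, 3, 8, 2, 5, 7, 10, 6, 9, 4]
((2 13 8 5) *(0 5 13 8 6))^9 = ((0 5 2 8 13 6))^9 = (0 8)(2 6)(5 13)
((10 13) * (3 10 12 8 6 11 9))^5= ((3 10 13 12 8 6 11 9))^5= (3 6 13 9 8 10 11 12)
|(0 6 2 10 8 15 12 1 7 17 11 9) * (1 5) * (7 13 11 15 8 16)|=14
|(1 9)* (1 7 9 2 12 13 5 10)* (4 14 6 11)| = |(1 2 12 13 5 10)(4 14 6 11)(7 9)| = 12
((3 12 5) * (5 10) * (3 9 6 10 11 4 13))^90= ((3 12 11 4 13)(5 9 6 10))^90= (13)(5 6)(9 10)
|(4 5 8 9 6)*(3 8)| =6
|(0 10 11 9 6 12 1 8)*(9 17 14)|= 10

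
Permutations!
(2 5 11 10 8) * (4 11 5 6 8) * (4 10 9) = (2 6 8)(4 11 9) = [0, 1, 6, 3, 11, 5, 8, 7, 2, 4, 10, 9]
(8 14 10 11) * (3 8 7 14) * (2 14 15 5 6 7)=(2 14 10 11)(3 8)(5 6 7 15)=[0, 1, 14, 8, 4, 6, 7, 15, 3, 9, 11, 2, 12, 13, 10, 5]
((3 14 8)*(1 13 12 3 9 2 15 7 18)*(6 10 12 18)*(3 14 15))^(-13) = (1 18 13)(2 14 6 3 8 10 15 9 12 7)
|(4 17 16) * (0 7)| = |(0 7)(4 17 16)| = 6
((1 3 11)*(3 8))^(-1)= ((1 8 3 11))^(-1)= (1 11 3 8)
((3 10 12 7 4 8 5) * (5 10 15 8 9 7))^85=(3 15 8 10 12 5)(4 9 7)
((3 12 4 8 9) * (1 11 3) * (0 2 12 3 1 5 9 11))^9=((0 2 12 4 8 11 1)(5 9))^9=(0 12 8 1 2 4 11)(5 9)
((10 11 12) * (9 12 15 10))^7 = ((9 12)(10 11 15))^7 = (9 12)(10 11 15)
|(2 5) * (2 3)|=|(2 5 3)|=3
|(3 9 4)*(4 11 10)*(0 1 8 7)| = |(0 1 8 7)(3 9 11 10 4)| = 20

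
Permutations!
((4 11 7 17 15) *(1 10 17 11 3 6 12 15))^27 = (17)(3 12 4 6 15)(7 11)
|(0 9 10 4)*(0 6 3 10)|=|(0 9)(3 10 4 6)|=4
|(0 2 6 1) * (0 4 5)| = 6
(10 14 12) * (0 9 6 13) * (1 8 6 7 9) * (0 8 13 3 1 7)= (0 7 9)(1 13 8 6 3)(10 14 12)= [7, 13, 2, 1, 4, 5, 3, 9, 6, 0, 14, 11, 10, 8, 12]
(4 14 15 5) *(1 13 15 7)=(1 13 15 5 4 14 7)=[0, 13, 2, 3, 14, 4, 6, 1, 8, 9, 10, 11, 12, 15, 7, 5]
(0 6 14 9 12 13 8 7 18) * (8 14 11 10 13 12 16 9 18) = (0 6 11 10 13 14 18)(7 8)(9 16) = [6, 1, 2, 3, 4, 5, 11, 8, 7, 16, 13, 10, 12, 14, 18, 15, 9, 17, 0]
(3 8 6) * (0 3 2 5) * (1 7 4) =[3, 7, 5, 8, 1, 0, 2, 4, 6] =(0 3 8 6 2 5)(1 7 4)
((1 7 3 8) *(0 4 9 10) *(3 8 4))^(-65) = ((0 3 4 9 10)(1 7 8))^(-65) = (10)(1 7 8)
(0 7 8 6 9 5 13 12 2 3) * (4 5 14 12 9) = (0 7 8 6 4 5 13 9 14 12 2 3) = [7, 1, 3, 0, 5, 13, 4, 8, 6, 14, 10, 11, 2, 9, 12]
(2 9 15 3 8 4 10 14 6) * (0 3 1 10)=(0 3 8 4)(1 10 14 6 2 9 15)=[3, 10, 9, 8, 0, 5, 2, 7, 4, 15, 14, 11, 12, 13, 6, 1]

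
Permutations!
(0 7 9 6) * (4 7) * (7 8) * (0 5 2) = (0 4 8 7 9 6 5 2) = [4, 1, 0, 3, 8, 2, 5, 9, 7, 6]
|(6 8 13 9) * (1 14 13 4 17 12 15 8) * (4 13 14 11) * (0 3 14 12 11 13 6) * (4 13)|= |(0 3 14 12 15 8 6 1 4 17 11 13 9)|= 13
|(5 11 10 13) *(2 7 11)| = 6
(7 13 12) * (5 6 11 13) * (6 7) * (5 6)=(5 7 6 11 13 12)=[0, 1, 2, 3, 4, 7, 11, 6, 8, 9, 10, 13, 5, 12]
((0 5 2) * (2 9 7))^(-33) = ((0 5 9 7 2))^(-33) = (0 9 2 5 7)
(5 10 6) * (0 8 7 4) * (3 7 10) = (0 8 10 6 5 3 7 4) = [8, 1, 2, 7, 0, 3, 5, 4, 10, 9, 6]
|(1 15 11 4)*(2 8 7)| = |(1 15 11 4)(2 8 7)| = 12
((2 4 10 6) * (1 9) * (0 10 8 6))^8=(10)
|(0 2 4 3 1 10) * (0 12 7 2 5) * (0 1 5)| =|(1 10 12 7 2 4 3 5)| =8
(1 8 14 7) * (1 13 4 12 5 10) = (1 8 14 7 13 4 12 5 10) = [0, 8, 2, 3, 12, 10, 6, 13, 14, 9, 1, 11, 5, 4, 7]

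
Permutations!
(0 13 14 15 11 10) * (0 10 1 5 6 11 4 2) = [13, 5, 0, 3, 2, 6, 11, 7, 8, 9, 10, 1, 12, 14, 15, 4] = (0 13 14 15 4 2)(1 5 6 11)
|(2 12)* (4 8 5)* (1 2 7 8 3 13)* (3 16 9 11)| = 12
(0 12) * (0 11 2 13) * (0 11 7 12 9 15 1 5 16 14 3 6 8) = (0 9 15 1 5 16 14 3 6 8)(2 13 11)(7 12) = [9, 5, 13, 6, 4, 16, 8, 12, 0, 15, 10, 2, 7, 11, 3, 1, 14]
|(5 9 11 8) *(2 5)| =5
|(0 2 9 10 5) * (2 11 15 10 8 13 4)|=|(0 11 15 10 5)(2 9 8 13 4)|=5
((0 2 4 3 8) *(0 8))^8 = ((8)(0 2 4 3))^8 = (8)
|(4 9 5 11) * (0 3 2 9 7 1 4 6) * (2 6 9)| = 3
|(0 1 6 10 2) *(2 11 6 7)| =12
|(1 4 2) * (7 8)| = |(1 4 2)(7 8)| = 6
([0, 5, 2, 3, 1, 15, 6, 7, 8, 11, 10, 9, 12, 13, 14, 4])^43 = [0, 4, 2, 3, 15, 1, 6, 7, 8, 11, 10, 9, 12, 13, 14, 5]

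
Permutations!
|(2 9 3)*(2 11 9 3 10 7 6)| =7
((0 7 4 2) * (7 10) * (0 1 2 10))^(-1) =(1 2)(4 7 10)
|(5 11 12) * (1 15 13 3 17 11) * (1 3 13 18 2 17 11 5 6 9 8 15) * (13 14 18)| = |(2 17 5 3 11 12 6 9 8 15 13 14 18)| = 13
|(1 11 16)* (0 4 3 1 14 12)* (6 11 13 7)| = 11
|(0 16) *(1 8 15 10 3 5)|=|(0 16)(1 8 15 10 3 5)|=6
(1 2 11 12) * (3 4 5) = (1 2 11 12)(3 4 5) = [0, 2, 11, 4, 5, 3, 6, 7, 8, 9, 10, 12, 1]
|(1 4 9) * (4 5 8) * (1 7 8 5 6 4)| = 6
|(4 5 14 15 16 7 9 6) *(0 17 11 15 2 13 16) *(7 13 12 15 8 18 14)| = 90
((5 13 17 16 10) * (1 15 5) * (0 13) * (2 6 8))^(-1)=(0 5 15 1 10 16 17 13)(2 8 6)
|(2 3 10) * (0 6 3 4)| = |(0 6 3 10 2 4)| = 6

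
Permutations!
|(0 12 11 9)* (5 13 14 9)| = 7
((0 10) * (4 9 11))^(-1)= (0 10)(4 11 9)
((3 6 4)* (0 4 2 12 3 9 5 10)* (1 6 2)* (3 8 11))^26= (0 4 9 5 10)(2 12 8 11 3)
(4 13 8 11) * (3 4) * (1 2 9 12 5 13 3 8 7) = (1 2 9 12 5 13 7)(3 4)(8 11) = [0, 2, 9, 4, 3, 13, 6, 1, 11, 12, 10, 8, 5, 7]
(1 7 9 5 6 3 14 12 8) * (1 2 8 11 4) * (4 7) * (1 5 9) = [0, 4, 8, 14, 5, 6, 3, 1, 2, 9, 10, 7, 11, 13, 12] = (1 4 5 6 3 14 12 11 7)(2 8)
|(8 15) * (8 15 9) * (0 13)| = |(15)(0 13)(8 9)| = 2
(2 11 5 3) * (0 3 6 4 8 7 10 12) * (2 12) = (0 3 12)(2 11 5 6 4 8 7 10) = [3, 1, 11, 12, 8, 6, 4, 10, 7, 9, 2, 5, 0]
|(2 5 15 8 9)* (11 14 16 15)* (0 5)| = 9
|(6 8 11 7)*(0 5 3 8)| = 7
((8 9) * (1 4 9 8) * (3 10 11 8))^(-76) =((1 4 9)(3 10 11 8))^(-76) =(11)(1 9 4)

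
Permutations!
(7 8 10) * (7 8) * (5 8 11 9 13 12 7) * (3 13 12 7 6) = (3 13 7 5 8 10 11 9 12 6) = [0, 1, 2, 13, 4, 8, 3, 5, 10, 12, 11, 9, 6, 7]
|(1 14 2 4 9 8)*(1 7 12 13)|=9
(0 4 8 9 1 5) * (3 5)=(0 4 8 9 1 3 5)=[4, 3, 2, 5, 8, 0, 6, 7, 9, 1]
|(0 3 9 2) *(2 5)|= |(0 3 9 5 2)|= 5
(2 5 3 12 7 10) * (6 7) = [0, 1, 5, 12, 4, 3, 7, 10, 8, 9, 2, 11, 6] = (2 5 3 12 6 7 10)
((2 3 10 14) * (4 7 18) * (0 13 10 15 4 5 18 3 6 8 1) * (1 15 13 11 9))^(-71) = (0 11 9 1)(2 14 10 13 3 7 4 15 8 6)(5 18) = ((0 11 9 1)(2 6 8 15 4 7 3 13 10 14)(5 18))^(-71)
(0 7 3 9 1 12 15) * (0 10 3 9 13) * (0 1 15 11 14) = [7, 12, 2, 13, 4, 5, 6, 9, 8, 15, 3, 14, 11, 1, 0, 10] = (0 7 9 15 10 3 13 1 12 11 14)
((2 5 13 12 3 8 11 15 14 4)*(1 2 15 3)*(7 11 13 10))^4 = ((1 2 5 10 7 11 3 8 13 12)(4 15 14))^4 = (1 7 13 5 3)(2 11 12 10 8)(4 15 14)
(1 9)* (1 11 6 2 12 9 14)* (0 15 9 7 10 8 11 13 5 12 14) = (0 15 9 13 5 12 7 10 8 11 6 2 14 1) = [15, 0, 14, 3, 4, 12, 2, 10, 11, 13, 8, 6, 7, 5, 1, 9]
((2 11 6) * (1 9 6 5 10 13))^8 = (13)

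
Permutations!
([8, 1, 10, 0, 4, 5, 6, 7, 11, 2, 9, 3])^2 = (0 11)(2 9 10)(3 8)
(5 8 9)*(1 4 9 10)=[0, 4, 2, 3, 9, 8, 6, 7, 10, 5, 1]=(1 4 9 5 8 10)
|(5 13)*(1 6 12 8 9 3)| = 6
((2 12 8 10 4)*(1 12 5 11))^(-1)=((1 12 8 10 4 2 5 11))^(-1)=(1 11 5 2 4 10 8 12)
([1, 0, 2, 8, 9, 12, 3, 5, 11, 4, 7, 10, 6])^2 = [0, 1, 2, 11, 4, 6, 8, 12, 10, 9, 5, 7, 3]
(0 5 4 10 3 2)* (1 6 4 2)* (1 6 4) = [5, 4, 0, 6, 10, 2, 1, 7, 8, 9, 3] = (0 5 2)(1 4 10 3 6)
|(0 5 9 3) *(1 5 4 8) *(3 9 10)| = |(0 4 8 1 5 10 3)| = 7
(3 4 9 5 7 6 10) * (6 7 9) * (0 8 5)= (0 8 5 9)(3 4 6 10)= [8, 1, 2, 4, 6, 9, 10, 7, 5, 0, 3]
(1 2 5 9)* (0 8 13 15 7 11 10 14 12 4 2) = (0 8 13 15 7 11 10 14 12 4 2 5 9 1) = [8, 0, 5, 3, 2, 9, 6, 11, 13, 1, 14, 10, 4, 15, 12, 7]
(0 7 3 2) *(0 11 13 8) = (0 7 3 2 11 13 8) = [7, 1, 11, 2, 4, 5, 6, 3, 0, 9, 10, 13, 12, 8]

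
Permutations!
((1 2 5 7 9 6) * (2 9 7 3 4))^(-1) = ((1 9 6)(2 5 3 4))^(-1) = (1 6 9)(2 4 3 5)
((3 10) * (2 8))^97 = (2 8)(3 10) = ((2 8)(3 10))^97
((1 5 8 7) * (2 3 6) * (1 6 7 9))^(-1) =(1 9 8 5)(2 6 7 3)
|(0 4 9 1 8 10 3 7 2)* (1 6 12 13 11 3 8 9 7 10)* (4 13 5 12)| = 12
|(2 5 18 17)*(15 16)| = 4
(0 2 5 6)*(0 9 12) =(0 2 5 6 9 12) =[2, 1, 5, 3, 4, 6, 9, 7, 8, 12, 10, 11, 0]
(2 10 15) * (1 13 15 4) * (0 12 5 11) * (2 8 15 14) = (0 12 5 11)(1 13 14 2 10 4)(8 15) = [12, 13, 10, 3, 1, 11, 6, 7, 15, 9, 4, 0, 5, 14, 2, 8]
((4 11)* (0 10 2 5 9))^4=(11)(0 9 5 2 10)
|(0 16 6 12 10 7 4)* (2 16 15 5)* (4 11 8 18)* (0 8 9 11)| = |(0 15 5 2 16 6 12 10 7)(4 8 18)(9 11)| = 18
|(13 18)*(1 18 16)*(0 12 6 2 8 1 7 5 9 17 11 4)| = |(0 12 6 2 8 1 18 13 16 7 5 9 17 11 4)| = 15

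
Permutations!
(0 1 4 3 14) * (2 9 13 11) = [1, 4, 9, 14, 3, 5, 6, 7, 8, 13, 10, 2, 12, 11, 0] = (0 1 4 3 14)(2 9 13 11)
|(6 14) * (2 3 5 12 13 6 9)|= 8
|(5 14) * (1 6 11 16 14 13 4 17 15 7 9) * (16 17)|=35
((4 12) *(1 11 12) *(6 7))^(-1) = (1 4 12 11)(6 7)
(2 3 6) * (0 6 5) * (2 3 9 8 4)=[6, 1, 9, 5, 2, 0, 3, 7, 4, 8]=(0 6 3 5)(2 9 8 4)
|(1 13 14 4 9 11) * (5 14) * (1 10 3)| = 9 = |(1 13 5 14 4 9 11 10 3)|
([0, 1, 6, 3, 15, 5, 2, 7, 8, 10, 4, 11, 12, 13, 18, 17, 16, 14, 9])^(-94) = (4 18 15 9 17 10 14)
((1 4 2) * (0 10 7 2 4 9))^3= (0 2)(1 10)(7 9)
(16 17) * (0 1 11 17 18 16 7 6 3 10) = [1, 11, 2, 10, 4, 5, 3, 6, 8, 9, 0, 17, 12, 13, 14, 15, 18, 7, 16] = (0 1 11 17 7 6 3 10)(16 18)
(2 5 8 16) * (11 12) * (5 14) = (2 14 5 8 16)(11 12) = [0, 1, 14, 3, 4, 8, 6, 7, 16, 9, 10, 12, 11, 13, 5, 15, 2]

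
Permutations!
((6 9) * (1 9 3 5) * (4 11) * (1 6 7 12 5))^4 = (1 5 9 6 7 3 12)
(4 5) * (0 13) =(0 13)(4 5) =[13, 1, 2, 3, 5, 4, 6, 7, 8, 9, 10, 11, 12, 0]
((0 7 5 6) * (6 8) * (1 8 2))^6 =(0 6 8 1 2 5 7)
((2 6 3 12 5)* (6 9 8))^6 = ((2 9 8 6 3 12 5))^6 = (2 5 12 3 6 8 9)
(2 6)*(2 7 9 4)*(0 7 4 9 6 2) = (9)(0 7 6 4) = [7, 1, 2, 3, 0, 5, 4, 6, 8, 9]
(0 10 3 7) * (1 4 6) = (0 10 3 7)(1 4 6) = [10, 4, 2, 7, 6, 5, 1, 0, 8, 9, 3]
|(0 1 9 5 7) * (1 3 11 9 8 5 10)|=9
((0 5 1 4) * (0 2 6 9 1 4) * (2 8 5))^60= (9)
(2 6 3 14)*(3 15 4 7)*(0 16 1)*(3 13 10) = (0 16 1)(2 6 15 4 7 13 10 3 14) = [16, 0, 6, 14, 7, 5, 15, 13, 8, 9, 3, 11, 12, 10, 2, 4, 1]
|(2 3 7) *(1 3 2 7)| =|(7)(1 3)| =2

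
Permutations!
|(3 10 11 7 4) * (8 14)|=10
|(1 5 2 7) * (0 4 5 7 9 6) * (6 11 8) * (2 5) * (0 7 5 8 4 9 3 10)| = 35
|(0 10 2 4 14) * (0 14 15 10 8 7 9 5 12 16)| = |(0 8 7 9 5 12 16)(2 4 15 10)| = 28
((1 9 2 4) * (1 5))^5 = (9)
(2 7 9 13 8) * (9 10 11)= (2 7 10 11 9 13 8)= [0, 1, 7, 3, 4, 5, 6, 10, 2, 13, 11, 9, 12, 8]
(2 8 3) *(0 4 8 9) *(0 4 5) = (0 5)(2 9 4 8 3) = [5, 1, 9, 2, 8, 0, 6, 7, 3, 4]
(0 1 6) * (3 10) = [1, 6, 2, 10, 4, 5, 0, 7, 8, 9, 3] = (0 1 6)(3 10)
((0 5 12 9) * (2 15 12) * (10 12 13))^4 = ((0 5 2 15 13 10 12 9))^4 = (0 13)(2 12)(5 10)(9 15)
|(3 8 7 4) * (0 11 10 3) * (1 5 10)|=|(0 11 1 5 10 3 8 7 4)|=9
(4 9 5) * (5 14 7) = (4 9 14 7 5) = [0, 1, 2, 3, 9, 4, 6, 5, 8, 14, 10, 11, 12, 13, 7]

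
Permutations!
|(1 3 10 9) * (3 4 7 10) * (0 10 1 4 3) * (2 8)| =14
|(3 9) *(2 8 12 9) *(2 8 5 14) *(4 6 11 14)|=|(2 5 4 6 11 14)(3 8 12 9)|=12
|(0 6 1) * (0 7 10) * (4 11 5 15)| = |(0 6 1 7 10)(4 11 5 15)| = 20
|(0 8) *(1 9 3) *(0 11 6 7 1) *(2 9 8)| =|(0 2 9 3)(1 8 11 6 7)| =20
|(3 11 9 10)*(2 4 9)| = |(2 4 9 10 3 11)| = 6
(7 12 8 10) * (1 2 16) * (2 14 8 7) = (1 14 8 10 2 16)(7 12) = [0, 14, 16, 3, 4, 5, 6, 12, 10, 9, 2, 11, 7, 13, 8, 15, 1]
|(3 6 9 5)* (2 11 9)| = |(2 11 9 5 3 6)| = 6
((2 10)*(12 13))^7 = (2 10)(12 13) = ((2 10)(12 13))^7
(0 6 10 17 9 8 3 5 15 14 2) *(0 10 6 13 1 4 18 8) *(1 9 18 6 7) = (0 13 9)(1 4 6 7)(2 10 17 18 8 3 5 15 14) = [13, 4, 10, 5, 6, 15, 7, 1, 3, 0, 17, 11, 12, 9, 2, 14, 16, 18, 8]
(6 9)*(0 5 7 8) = (0 5 7 8)(6 9) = [5, 1, 2, 3, 4, 7, 9, 8, 0, 6]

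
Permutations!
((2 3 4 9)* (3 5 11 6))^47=((2 5 11 6 3 4 9))^47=(2 4 6 5 9 3 11)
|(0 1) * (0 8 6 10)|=5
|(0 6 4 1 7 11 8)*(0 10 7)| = 4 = |(0 6 4 1)(7 11 8 10)|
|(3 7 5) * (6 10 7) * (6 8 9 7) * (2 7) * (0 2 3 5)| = |(0 2 7)(3 8 9)(6 10)| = 6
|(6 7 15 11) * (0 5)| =|(0 5)(6 7 15 11)| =4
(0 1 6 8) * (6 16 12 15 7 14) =(0 1 16 12 15 7 14 6 8) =[1, 16, 2, 3, 4, 5, 8, 14, 0, 9, 10, 11, 15, 13, 6, 7, 12]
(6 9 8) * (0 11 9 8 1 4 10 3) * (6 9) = (0 11 6 8 9 1 4 10 3) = [11, 4, 2, 0, 10, 5, 8, 7, 9, 1, 3, 6]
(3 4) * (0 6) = (0 6)(3 4) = [6, 1, 2, 4, 3, 5, 0]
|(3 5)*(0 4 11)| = 6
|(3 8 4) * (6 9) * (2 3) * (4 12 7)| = |(2 3 8 12 7 4)(6 9)| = 6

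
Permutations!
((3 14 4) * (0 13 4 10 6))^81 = (0 14 13 10 4 6 3)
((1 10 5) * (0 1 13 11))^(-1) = ((0 1 10 5 13 11))^(-1) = (0 11 13 5 10 1)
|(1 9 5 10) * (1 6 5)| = |(1 9)(5 10 6)| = 6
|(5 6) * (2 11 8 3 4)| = 10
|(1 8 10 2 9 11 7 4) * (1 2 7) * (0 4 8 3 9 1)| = 21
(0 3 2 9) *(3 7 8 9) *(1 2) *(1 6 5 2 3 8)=[7, 3, 8, 6, 4, 2, 5, 1, 9, 0]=(0 7 1 3 6 5 2 8 9)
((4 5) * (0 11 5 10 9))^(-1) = ((0 11 5 4 10 9))^(-1) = (0 9 10 4 5 11)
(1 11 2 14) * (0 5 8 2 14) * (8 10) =(0 5 10 8 2)(1 11 14) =[5, 11, 0, 3, 4, 10, 6, 7, 2, 9, 8, 14, 12, 13, 1]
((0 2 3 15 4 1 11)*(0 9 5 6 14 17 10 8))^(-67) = (0 15 11 6 10 2 4 9 14 8 3 1 5 17)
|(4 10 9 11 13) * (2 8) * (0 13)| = 6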